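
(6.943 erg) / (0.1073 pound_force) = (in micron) 1.455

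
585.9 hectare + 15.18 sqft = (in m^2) 5.859e+06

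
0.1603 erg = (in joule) 1.603e-08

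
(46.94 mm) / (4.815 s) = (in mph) 0.02181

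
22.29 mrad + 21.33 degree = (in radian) 0.3946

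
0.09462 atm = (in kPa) 9.587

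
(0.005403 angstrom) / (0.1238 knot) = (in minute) 1.414e-13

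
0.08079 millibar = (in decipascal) 80.79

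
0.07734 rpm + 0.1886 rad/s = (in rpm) 1.878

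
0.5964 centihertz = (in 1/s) 0.005964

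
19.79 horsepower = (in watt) 1.476e+04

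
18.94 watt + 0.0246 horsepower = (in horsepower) 0.05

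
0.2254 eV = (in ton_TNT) 8.631e-30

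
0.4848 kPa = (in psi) 0.07031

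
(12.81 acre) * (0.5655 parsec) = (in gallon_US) 2.39e+23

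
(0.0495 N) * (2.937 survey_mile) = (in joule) 234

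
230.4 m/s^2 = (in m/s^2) 230.4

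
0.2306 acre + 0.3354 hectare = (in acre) 1.059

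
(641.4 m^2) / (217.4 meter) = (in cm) 295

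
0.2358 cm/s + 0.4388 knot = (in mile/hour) 0.5102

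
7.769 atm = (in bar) 7.872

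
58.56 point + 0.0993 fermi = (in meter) 0.02066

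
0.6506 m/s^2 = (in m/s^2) 0.6506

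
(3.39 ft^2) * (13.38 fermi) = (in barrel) 2.65e-14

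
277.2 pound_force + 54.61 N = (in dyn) 1.288e+08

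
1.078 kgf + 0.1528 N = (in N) 10.72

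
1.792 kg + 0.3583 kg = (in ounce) 75.85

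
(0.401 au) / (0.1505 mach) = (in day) 1.355e+04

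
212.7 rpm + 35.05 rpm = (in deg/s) 1486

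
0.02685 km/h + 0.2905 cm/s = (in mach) 3.044e-05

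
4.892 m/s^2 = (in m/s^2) 4.892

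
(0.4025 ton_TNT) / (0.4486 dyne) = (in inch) 1.478e+16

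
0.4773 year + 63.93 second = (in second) 1.505e+07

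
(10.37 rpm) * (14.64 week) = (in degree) 5.509e+08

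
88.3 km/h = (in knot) 47.68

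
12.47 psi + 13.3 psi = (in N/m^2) 1.777e+05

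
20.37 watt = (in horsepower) 0.02732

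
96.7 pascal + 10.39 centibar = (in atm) 0.1035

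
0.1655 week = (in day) 1.159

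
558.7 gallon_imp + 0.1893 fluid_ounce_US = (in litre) 2540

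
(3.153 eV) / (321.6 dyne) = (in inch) 6.184e-15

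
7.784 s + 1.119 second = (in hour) 0.002473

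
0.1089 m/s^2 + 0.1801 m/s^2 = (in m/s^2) 0.289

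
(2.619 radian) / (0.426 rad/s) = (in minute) 0.1025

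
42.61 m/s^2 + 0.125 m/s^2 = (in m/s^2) 42.73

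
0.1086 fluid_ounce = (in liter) 0.003212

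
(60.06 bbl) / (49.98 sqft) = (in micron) 2.056e+06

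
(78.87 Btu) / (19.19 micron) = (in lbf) 9.748e+08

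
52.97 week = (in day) 370.8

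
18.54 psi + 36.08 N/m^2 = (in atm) 1.262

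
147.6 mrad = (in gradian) 9.397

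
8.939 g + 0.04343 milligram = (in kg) 0.008939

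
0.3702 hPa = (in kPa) 0.03702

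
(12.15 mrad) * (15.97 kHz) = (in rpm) 1853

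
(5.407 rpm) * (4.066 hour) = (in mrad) 8.288e+06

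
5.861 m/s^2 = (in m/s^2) 5.861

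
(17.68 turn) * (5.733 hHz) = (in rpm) 6.082e+05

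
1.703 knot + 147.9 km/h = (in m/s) 41.96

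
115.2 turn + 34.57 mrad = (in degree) 4.147e+04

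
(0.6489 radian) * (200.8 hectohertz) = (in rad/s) 1.303e+04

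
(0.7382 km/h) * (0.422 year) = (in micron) 2.729e+12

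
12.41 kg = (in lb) 27.36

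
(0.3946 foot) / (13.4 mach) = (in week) 4.359e-11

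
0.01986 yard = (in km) 1.816e-05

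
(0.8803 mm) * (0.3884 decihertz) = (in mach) 1.004e-07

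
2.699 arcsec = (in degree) 0.0007497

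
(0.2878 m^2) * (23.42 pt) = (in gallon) 0.6282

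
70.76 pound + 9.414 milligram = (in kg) 32.1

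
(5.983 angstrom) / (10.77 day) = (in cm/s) 6.43e-14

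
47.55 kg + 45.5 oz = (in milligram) 4.884e+07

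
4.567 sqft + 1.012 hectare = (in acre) 2.501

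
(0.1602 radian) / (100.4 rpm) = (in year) 4.832e-10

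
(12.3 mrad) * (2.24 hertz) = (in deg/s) 1.579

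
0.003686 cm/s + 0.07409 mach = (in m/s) 25.23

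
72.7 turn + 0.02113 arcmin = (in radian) 456.8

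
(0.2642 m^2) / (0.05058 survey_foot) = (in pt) 4.858e+04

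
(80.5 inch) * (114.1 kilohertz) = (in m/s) 2.333e+05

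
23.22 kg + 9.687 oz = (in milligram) 2.349e+07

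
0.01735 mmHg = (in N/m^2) 2.313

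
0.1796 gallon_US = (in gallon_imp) 0.1495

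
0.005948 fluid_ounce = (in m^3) 1.759e-07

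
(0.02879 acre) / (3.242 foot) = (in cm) 1.179e+04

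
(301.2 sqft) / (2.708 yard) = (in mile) 0.007022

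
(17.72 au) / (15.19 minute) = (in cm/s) 2.909e+11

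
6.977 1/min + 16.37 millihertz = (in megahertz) 1.327e-07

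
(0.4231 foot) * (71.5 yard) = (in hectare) 0.0008431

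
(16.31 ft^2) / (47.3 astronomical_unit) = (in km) 2.141e-16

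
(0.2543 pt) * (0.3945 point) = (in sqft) 1.344e-07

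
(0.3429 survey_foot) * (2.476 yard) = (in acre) 5.847e-05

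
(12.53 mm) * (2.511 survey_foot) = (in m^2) 0.00959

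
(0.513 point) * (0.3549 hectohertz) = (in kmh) 0.02312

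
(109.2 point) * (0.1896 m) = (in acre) 1.805e-06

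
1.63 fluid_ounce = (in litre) 0.0482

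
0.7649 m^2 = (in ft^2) 8.233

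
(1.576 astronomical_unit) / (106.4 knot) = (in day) 4.985e+04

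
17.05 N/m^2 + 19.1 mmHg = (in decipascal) 2.564e+04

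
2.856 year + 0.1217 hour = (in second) 9.007e+07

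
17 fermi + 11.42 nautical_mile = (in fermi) 2.115e+19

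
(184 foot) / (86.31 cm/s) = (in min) 1.083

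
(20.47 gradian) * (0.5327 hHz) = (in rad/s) 17.13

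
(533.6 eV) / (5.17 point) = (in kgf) 4.78e-15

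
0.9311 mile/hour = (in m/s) 0.4162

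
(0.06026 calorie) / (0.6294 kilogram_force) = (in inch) 1.608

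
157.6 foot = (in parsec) 1.557e-15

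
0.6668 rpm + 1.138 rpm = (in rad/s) 0.189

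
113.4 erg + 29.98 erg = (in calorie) 3.427e-06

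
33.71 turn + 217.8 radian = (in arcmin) 1.477e+06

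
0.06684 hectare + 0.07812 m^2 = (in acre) 0.1652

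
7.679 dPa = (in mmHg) 0.00576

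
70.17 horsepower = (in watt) 5.233e+04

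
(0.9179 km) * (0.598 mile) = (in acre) 218.3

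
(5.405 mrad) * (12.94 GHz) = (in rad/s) 6.994e+07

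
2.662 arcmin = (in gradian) 0.0493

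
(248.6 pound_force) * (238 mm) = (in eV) 1.643e+21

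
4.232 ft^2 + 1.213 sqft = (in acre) 0.000125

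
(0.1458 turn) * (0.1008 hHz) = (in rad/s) 9.234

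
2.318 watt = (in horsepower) 0.003108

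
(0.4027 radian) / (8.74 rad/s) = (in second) 0.04608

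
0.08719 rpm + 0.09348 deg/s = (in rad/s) 0.01076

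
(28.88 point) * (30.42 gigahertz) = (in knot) 6.024e+08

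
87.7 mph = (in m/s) 39.21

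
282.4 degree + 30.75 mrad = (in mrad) 4960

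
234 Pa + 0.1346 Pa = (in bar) 0.002341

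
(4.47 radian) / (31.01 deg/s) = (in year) 2.619e-07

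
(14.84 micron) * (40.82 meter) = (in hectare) 6.058e-08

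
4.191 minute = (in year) 7.974e-06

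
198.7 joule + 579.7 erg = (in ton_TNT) 4.749e-08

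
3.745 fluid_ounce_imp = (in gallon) 0.02811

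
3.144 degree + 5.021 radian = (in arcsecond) 1.047e+06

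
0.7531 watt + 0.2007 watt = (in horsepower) 0.001279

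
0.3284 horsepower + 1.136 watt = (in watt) 246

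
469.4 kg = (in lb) 1035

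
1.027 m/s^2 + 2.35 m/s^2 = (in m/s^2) 3.377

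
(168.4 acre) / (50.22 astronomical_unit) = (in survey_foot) 2.976e-07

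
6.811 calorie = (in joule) 28.5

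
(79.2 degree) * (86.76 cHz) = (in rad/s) 1.199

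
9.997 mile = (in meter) 1.609e+04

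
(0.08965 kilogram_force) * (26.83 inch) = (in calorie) 0.1432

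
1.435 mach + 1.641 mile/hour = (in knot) 951.2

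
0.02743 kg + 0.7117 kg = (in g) 739.1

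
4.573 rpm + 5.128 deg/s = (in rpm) 5.428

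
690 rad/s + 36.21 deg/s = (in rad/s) 690.6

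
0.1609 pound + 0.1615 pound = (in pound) 0.3224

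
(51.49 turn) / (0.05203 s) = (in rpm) 5.938e+04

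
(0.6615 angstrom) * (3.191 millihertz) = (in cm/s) 2.111e-11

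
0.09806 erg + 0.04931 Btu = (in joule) 52.02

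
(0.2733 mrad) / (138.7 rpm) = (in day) 2.178e-10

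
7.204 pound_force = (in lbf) 7.204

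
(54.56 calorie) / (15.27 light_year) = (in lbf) 3.552e-16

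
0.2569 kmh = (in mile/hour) 0.1596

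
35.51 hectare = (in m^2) 3.551e+05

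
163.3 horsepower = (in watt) 1.218e+05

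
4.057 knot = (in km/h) 7.514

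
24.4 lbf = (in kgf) 11.07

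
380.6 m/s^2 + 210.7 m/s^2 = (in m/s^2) 591.3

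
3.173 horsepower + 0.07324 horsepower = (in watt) 2421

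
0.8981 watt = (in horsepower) 0.001204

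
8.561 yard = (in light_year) 8.274e-16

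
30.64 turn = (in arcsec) 3.971e+07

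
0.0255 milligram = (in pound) 5.622e-08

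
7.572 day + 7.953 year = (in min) 4.191e+06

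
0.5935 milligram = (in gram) 0.0005935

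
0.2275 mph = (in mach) 0.0002987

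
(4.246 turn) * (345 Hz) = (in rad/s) 9204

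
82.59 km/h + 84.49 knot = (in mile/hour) 148.5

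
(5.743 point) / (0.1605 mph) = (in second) 0.02824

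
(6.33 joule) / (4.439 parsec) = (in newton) 4.621e-17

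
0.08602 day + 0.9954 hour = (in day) 0.1275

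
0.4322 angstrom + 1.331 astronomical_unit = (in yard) 2.178e+11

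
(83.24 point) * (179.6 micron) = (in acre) 1.303e-09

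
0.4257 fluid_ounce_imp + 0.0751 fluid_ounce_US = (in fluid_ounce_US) 0.4841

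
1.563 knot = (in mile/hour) 1.799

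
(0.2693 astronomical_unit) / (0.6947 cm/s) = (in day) 6.712e+07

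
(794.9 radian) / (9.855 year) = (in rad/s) 2.558e-06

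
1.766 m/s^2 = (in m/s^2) 1.766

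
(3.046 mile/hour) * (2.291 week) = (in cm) 1.887e+08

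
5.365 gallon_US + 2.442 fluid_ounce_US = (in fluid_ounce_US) 689.2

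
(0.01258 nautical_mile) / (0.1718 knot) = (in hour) 0.07322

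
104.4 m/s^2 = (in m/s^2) 104.4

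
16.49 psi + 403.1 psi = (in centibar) 2893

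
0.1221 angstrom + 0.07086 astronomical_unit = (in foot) 3.478e+10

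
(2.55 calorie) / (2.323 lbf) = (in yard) 1.129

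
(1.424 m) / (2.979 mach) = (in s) 0.001404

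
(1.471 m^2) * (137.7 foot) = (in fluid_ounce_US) 2.088e+06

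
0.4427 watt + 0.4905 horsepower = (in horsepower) 0.4911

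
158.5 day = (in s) 1.369e+07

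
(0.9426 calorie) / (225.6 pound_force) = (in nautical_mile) 2.122e-06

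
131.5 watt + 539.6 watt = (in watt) 671.1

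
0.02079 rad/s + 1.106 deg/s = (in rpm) 0.3829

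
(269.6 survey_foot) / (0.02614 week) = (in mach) 1.527e-05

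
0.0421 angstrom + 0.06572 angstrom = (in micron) 1.078e-05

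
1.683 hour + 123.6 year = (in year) 123.6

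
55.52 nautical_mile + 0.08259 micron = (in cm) 1.028e+07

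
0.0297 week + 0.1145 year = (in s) 3.629e+06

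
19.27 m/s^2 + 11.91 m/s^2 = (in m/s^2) 31.18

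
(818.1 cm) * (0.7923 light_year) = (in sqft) 6.601e+17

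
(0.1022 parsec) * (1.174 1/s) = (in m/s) 3.702e+15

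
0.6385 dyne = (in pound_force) 1.435e-06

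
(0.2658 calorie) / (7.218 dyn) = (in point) 4.367e+07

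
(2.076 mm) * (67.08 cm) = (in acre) 3.441e-07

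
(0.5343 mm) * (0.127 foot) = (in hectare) 2.068e-09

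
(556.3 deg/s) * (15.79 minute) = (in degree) 5.27e+05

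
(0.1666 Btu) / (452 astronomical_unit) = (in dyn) 2.599e-07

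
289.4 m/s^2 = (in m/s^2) 289.4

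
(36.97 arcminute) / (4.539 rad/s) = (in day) 2.742e-08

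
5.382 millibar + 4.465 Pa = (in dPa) 5427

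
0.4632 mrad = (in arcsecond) 95.54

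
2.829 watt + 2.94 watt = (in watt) 5.769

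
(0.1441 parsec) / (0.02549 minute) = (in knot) 5.651e+15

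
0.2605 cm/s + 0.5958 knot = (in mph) 0.6915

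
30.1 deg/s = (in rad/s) 0.5253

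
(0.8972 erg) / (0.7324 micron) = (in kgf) 0.01249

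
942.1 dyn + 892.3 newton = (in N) 892.3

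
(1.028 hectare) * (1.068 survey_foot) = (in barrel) 2.105e+04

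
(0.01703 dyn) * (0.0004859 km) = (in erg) 0.8275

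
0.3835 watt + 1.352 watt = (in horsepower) 0.002327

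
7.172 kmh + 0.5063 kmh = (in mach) 0.006264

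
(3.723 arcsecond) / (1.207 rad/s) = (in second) 1.495e-05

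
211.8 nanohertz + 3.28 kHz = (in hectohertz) 32.8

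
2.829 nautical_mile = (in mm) 5.239e+06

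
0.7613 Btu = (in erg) 8.032e+09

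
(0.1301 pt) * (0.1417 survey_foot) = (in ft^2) 2.134e-05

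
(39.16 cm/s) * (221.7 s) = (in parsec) 2.814e-15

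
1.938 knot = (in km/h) 3.589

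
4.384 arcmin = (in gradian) 0.08119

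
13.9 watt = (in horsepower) 0.01864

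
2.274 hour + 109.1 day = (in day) 109.2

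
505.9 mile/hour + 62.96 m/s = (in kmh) 1041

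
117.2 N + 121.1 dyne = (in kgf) 11.95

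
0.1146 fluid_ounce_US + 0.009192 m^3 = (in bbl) 0.05784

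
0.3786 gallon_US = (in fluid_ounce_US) 48.46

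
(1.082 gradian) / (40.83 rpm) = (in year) 1.26e-10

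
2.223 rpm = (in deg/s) 13.34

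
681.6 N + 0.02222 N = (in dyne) 6.816e+07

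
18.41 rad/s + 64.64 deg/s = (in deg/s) 1119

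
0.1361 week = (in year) 0.00261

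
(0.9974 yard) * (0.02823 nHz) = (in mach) 7.561e-14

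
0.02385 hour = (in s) 85.86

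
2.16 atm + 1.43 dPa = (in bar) 2.189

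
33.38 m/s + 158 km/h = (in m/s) 77.27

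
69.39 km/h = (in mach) 0.05661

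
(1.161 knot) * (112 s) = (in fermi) 6.689e+16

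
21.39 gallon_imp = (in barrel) 0.6116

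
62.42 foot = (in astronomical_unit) 1.272e-10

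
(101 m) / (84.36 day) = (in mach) 4.07e-08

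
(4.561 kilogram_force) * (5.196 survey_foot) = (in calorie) 16.93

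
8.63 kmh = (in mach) 0.00704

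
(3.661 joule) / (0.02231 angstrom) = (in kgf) 1.673e+11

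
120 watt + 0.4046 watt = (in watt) 120.4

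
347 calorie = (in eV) 9.062e+21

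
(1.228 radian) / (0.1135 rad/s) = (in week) 1.789e-05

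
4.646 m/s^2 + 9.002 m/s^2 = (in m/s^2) 13.65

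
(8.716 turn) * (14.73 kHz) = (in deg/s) 4.622e+07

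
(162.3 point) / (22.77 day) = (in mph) 6.51e-08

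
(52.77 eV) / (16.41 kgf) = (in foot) 1.724e-19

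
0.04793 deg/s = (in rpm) 0.007988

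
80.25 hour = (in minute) 4815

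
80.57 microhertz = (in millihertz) 0.08057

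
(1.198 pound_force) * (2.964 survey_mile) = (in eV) 1.587e+23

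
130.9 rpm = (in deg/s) 785.4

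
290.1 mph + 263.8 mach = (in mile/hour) 2.012e+05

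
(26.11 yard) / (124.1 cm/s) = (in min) 0.3206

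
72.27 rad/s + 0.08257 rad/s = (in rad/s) 72.35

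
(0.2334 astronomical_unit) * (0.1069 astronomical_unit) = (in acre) 1.38e+17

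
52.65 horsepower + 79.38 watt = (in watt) 3.934e+04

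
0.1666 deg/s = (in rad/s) 0.002908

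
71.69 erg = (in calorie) 1.713e-06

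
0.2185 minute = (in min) 0.2185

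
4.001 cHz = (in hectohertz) 0.0004001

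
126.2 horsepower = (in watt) 9.411e+04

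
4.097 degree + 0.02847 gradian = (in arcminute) 247.4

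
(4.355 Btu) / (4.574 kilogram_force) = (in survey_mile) 0.06365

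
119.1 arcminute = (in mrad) 34.64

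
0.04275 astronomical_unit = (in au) 0.04275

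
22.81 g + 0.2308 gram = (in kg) 0.02304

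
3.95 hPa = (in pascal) 395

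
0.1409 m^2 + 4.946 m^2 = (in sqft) 54.75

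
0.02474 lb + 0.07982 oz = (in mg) 1.348e+04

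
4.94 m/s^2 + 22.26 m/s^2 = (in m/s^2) 27.2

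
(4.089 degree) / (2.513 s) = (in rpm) 0.2712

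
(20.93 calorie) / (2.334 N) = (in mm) 3.752e+04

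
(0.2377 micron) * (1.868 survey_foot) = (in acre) 3.344e-11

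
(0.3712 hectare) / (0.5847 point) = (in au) 0.0001203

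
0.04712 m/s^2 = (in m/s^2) 0.04712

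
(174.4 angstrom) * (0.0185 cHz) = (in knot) 6.272e-12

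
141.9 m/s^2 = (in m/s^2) 141.9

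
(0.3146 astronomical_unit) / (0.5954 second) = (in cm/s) 7.905e+12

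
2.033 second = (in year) 6.447e-08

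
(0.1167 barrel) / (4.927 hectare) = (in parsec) 1.22e-23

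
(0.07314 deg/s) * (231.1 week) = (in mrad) 1.784e+08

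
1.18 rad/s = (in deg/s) 67.61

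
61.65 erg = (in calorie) 1.473e-06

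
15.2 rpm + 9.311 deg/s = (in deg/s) 100.5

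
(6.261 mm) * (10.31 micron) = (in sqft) 6.948e-07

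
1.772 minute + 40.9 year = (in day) 1.493e+04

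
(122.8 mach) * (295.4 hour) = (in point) 1.26e+14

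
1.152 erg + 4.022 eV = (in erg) 1.152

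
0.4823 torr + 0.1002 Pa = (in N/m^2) 64.4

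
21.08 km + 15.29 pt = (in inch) 8.299e+05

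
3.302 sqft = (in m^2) 0.3068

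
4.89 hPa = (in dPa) 4890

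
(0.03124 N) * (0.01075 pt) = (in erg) 1.185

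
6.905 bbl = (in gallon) 290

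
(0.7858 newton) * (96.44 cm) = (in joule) 0.7578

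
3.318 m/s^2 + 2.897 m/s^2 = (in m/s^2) 6.215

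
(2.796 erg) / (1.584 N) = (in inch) 6.949e-06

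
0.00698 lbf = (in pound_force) 0.00698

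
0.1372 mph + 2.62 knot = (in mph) 3.152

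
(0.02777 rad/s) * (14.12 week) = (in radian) 2.371e+05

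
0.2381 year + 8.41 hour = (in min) 1.256e+05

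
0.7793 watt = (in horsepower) 0.001045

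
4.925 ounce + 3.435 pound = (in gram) 1698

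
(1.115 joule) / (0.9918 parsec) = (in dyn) 3.643e-12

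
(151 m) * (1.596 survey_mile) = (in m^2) 3.878e+05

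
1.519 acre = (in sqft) 6.617e+04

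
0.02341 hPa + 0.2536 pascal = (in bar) 2.595e-05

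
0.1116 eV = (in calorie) 4.273e-21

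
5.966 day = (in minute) 8591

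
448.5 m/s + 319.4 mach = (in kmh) 3.931e+05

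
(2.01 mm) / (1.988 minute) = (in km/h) 6.066e-05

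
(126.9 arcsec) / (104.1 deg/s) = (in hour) 9.406e-08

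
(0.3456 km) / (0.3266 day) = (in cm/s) 1.225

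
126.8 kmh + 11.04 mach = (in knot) 7376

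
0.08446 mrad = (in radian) 8.446e-05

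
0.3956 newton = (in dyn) 3.956e+04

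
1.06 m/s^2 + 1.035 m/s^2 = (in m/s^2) 2.095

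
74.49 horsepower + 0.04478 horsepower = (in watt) 5.558e+04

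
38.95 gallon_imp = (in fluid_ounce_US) 5987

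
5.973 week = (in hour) 1003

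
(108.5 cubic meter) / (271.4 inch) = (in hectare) 0.001574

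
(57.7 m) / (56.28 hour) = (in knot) 0.0005536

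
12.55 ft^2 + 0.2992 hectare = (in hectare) 0.2993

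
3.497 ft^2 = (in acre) 8.028e-05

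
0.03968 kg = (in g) 39.68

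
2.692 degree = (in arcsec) 9691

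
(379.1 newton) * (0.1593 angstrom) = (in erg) 0.06039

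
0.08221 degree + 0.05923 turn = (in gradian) 23.78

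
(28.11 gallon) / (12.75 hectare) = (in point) 0.002366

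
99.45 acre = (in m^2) 4.025e+05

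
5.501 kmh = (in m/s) 1.528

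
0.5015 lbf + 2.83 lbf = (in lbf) 3.332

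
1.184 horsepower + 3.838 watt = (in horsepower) 1.189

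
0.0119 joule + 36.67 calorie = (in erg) 1.534e+09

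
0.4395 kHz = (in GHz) 4.395e-07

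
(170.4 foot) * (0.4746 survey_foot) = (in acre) 0.001857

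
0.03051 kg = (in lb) 0.06726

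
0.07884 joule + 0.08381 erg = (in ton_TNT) 1.884e-11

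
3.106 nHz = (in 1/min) 1.864e-07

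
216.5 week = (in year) 4.152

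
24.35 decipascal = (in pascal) 2.435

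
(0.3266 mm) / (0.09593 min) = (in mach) 1.666e-07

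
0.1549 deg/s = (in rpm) 0.02582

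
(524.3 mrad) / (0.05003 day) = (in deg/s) 0.00695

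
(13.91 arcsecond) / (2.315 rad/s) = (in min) 4.855e-07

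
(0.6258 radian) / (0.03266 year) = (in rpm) 5.802e-06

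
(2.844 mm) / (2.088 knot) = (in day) 3.064e-08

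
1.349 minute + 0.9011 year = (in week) 46.99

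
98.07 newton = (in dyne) 9.807e+06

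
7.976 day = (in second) 6.891e+05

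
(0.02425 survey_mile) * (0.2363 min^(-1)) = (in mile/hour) 0.3438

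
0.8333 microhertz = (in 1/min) 5e-05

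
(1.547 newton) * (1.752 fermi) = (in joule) 2.71e-15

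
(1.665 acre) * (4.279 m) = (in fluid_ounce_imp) 1.015e+09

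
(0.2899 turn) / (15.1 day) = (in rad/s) 1.396e-06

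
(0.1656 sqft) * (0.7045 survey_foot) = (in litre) 3.304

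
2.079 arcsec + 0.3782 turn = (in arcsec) 4.901e+05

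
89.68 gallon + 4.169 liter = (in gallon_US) 90.78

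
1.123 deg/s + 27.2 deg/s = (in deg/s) 28.32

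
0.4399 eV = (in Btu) 6.68e-23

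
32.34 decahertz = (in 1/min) 1.94e+04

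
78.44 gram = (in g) 78.44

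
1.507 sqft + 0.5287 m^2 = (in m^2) 0.6687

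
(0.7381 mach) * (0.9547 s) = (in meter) 239.9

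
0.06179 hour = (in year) 7.054e-06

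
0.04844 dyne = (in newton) 4.844e-07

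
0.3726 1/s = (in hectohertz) 0.003726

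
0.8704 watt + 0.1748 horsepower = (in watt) 131.2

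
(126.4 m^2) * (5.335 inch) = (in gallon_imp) 3768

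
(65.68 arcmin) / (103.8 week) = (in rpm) 2.906e-09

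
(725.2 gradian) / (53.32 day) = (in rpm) 2.361e-05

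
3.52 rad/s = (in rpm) 33.61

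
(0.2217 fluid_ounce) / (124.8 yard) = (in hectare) 5.745e-12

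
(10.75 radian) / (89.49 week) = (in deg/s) 1.138e-05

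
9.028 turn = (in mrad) 5.672e+04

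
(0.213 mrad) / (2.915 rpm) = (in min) 1.163e-05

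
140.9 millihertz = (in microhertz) 1.409e+05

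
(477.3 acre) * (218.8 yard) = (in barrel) 2.431e+09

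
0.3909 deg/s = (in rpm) 0.06515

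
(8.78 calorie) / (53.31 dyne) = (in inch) 2.713e+06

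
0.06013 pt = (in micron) 21.21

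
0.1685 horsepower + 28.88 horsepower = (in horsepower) 29.05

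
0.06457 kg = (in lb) 0.1424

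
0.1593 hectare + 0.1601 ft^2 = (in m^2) 1593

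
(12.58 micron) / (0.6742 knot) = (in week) 5.997e-11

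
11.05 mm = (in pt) 31.32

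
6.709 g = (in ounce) 0.2367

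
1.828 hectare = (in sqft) 1.968e+05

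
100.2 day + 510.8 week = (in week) 525.1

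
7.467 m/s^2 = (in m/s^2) 7.467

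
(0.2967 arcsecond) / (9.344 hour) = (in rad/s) 4.276e-11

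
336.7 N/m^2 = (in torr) 2.525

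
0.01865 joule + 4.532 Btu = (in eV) 2.984e+22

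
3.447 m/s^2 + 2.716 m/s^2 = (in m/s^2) 6.163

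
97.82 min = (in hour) 1.63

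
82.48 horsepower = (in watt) 6.151e+04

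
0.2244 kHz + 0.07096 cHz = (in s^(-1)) 224.4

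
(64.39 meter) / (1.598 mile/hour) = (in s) 90.14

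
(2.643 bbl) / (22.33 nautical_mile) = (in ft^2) 0.0001094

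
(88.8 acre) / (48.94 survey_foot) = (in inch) 9.485e+05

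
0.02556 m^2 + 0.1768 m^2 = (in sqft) 2.178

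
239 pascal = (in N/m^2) 239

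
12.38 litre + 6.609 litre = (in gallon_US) 5.016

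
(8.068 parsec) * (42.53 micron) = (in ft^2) 1.14e+14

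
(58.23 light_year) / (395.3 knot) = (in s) 2.709e+15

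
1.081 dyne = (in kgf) 1.102e-06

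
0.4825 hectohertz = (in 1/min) 2895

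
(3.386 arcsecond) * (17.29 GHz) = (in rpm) 2.71e+06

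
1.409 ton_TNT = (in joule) 5.895e+09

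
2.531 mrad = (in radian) 0.002531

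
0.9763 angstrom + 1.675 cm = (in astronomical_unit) 1.12e-13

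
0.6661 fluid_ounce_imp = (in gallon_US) 0.005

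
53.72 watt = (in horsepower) 0.07204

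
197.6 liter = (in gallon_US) 52.2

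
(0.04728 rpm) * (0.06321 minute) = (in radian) 0.01878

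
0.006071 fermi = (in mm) 6.071e-15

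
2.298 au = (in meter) 3.438e+11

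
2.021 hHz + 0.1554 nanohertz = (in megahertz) 0.0002021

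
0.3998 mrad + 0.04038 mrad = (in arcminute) 1.513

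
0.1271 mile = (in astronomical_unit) 1.367e-09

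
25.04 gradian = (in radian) 0.3933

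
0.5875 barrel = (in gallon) 24.68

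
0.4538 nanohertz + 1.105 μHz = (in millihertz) 0.001105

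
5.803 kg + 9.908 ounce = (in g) 6084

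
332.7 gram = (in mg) 3.327e+05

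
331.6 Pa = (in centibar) 0.3316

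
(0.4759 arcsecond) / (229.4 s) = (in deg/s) 5.763e-07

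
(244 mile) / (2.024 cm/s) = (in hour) 5389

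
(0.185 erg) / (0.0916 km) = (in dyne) 2.02e-05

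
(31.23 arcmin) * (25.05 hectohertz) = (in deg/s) 1304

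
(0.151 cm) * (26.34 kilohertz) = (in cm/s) 3977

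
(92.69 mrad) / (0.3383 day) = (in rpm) 3.028e-05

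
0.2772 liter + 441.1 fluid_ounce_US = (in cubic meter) 0.01332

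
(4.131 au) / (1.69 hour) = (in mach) 2.983e+05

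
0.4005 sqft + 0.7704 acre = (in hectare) 0.3118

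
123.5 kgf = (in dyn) 1.211e+08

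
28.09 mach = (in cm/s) 9.565e+05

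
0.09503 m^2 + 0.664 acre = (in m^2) 2687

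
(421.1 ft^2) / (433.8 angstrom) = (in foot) 2.959e+09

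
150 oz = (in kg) 4.252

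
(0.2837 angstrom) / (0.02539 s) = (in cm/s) 1.117e-07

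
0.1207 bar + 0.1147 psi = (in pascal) 1.286e+04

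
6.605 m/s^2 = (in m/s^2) 6.605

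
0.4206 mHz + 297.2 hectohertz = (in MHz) 0.02972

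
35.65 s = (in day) 0.0004126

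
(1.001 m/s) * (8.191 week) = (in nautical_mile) 2678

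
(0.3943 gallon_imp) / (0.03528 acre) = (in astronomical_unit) 8.393e-17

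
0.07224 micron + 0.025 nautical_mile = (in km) 0.0463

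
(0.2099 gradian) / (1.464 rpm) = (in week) 3.556e-08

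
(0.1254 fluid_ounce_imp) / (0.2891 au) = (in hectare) 8.238e-21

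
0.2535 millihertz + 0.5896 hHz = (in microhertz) 5.896e+07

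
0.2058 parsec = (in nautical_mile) 3.429e+12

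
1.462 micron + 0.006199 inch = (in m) 0.0001589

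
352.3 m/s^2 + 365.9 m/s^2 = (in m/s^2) 718.2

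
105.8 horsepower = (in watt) 7.89e+04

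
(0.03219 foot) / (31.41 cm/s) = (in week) 5.165e-08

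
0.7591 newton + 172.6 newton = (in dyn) 1.734e+07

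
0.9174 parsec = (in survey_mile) 1.759e+13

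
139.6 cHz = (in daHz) 0.1396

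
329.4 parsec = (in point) 2.881e+22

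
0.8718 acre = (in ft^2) 3.798e+04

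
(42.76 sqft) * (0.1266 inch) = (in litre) 12.77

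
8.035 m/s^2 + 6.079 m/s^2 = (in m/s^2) 14.11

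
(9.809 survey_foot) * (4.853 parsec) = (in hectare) 4.477e+13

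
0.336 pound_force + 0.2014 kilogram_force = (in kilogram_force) 0.3538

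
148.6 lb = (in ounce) 2378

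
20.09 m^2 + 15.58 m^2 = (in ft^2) 383.9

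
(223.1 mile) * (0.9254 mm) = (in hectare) 0.03323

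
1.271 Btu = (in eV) 8.37e+21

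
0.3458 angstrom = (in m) 3.458e-11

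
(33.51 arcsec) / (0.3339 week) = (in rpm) 7.682e-09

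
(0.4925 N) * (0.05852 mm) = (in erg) 288.2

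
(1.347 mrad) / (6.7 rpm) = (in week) 3.174e-09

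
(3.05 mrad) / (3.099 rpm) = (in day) 1.088e-07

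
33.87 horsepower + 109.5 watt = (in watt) 2.537e+04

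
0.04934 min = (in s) 2.96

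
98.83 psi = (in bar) 6.814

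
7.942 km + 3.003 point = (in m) 7942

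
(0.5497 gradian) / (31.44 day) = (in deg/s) 1.821e-07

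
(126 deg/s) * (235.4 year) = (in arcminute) 5.612e+13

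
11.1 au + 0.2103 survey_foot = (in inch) 6.538e+13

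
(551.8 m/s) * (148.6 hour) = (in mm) 2.952e+11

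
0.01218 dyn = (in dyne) 0.01218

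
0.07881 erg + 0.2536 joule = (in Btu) 0.0002404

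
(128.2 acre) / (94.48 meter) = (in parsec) 1.78e-13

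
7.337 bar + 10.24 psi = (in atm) 7.938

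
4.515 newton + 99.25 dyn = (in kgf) 0.4605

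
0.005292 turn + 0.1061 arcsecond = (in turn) 0.005292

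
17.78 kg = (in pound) 39.2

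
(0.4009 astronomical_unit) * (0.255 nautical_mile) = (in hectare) 2.832e+09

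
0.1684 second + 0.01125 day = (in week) 0.001607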